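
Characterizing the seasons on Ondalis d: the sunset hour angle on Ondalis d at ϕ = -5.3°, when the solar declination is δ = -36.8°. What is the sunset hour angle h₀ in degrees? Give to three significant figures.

h₀ = 94.0°

cos h₀ = −tan ϕ · tan δ = −tan(-5.3°) × tan(-36.800°) = -0.0694, so h₀ = 1.6403 rad = 93.98°.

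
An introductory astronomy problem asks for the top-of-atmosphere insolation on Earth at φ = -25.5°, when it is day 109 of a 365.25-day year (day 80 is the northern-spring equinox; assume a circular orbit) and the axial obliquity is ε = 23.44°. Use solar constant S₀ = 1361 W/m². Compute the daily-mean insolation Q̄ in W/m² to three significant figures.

Solar longitude: λ_s = 360° × (109 − 80)/365.25 = 28.583°.
sin δ = sin 23.44° × sin 28.583° = 0.19032, so δ = +10.971°.
cos H₀ = −tan(-25.5°) tan(+10.971°) = 0.0925, H₀ = 1.4782 rad.
Bracket: H₀ sin φ sin δ + cos φ cos δ sin H₀ = 1.4782×-0.43051×0.19032 + 0.90259×0.98172×0.99572 = -0.121116 + 0.882298 = 0.761182.
Q̄ = (S₀/π) × [bracket] = (1361/π) × 0.761182 = 329.8 W/m².

Q̄ ≈ 330 W/m²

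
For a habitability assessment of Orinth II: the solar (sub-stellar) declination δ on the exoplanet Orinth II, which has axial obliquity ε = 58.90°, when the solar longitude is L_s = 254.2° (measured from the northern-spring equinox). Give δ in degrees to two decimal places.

sin δ = sin ε · sin L_s = sin 58.90° × sin 254.2° = -0.823916.
δ = arcsin(-0.823916) = -55.48°.

δ = -55.48°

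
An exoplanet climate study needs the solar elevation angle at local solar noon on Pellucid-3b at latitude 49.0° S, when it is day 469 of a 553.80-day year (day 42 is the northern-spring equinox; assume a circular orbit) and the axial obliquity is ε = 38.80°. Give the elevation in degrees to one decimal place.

79.4°

Solar longitude: L_s = 360° × (469 − 42)/553.80 = 277.573°.
sin δ = sin 38.80° × sin 277.573° = -0.62114, so δ = -38.399°.
At local noon the hour angle is zero, so the zenith angle equals |ϕ − δ| = |-49.0° − (-38.399°)| = 10.601°.
Elevation = 90° − 10.601° = 79.4°.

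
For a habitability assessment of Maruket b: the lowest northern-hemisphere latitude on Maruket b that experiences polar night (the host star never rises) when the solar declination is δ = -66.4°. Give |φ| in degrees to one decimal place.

|φ| = 23.6°

Polar night requires cos H₀ = −tan φ tan δ ≥ 1, i.e. tan φ tan δ ≤ −1.
The boundary is |tan φ| · |tan δ| = 1, so |φ| = 90° − |δ| = 90° − 66.4° = 23.6° in the northern hemisphere.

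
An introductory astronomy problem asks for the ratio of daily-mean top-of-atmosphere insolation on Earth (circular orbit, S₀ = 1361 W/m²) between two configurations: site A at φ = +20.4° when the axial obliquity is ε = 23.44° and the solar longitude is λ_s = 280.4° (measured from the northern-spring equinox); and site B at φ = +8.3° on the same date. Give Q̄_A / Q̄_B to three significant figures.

— Configuration A (φ=+20.4°):
Solar declination: sin δ = sin ε · sin λ_s = sin 23.44° × sin 280.4° = -0.39125, so δ = -23.033°.
cos H₀ = −tan(+20.4°) tan(-23.033°) = 0.1581, H₀ = 1.4120 rad.
Bracket: H₀ sin φ sin δ + cos φ cos δ sin H₀ = 1.4120×0.34857×-0.39125 + 0.93728×0.92028×0.98742 = -0.192566 + 0.851709 = 0.659143.
Q̄ = (S₀/π) × [bracket] = (1361/π) × 0.659143 = 285.55 W/m².
— Configuration B (φ=+8.3°):
cos H₀ = −tan(+8.3°) tan(-23.033°) = 0.0620, H₀ = 1.5087 rad.
Bracket: H₀ sin φ sin δ + cos φ cos δ sin H₀ = 1.5087×0.14436×-0.39125 + 0.98953×0.92028×0.99807 = -0.085213 + 0.908887 = 0.823674.
Q̄ = (S₀/π) × [bracket] = (1361/π) × 0.823674 = 356.83 W/m².
Ratio Q̄_A / Q̄_B = 285.55 / 356.83 = 0.8002.

Q̄_A / Q̄_B ≈ 0.800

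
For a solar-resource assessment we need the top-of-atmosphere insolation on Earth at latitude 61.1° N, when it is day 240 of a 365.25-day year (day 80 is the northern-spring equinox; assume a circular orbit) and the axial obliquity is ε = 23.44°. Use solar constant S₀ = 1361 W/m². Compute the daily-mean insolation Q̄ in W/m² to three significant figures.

Q̄ ≈ 305 W/m²

Solar longitude: λ_s = 360° × (240 − 80)/365.25 = 157.700°.
sin δ = sin 23.44° × sin 157.700° = 0.15094, so δ = +8.682°.
cos H₀ = −tan(+61.1°) tan(+8.682°) = -0.2766, H₀ = 1.8511 rad.
Bracket: H₀ sin φ sin δ + cos φ cos δ sin H₀ = 1.8511×0.87546×0.15094 + 0.48328×0.98854×0.96099 = 0.244608 + 0.459105 = 0.703713.
Q̄ = (S₀/π) × [bracket] = (1361/π) × 0.703713 = 304.9 W/m².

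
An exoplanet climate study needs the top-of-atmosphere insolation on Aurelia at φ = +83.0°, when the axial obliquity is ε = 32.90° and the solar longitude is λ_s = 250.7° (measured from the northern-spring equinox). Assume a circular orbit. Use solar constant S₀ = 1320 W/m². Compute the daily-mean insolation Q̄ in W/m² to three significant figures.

Q̄ ≈ 0.00 W/m²

Solar declination: sin δ = sin ε · sin λ_s = sin 32.90° × sin 250.7° = -0.51265, so δ = -30.840°.
cos H₀ = −tan(+83.0°) tan(-30.840°) = 4.8628 ≥ 1 ⇒ polar night, H₀ = 0 and Q̄ = 0.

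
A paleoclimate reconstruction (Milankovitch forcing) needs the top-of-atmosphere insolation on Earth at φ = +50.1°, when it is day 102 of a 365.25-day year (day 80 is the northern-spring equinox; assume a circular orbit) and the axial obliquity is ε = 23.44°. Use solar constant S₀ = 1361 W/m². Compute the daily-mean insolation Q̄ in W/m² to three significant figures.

Q̄ ≈ 356 W/m²

Solar longitude: λ_s = 360° × (102 − 80)/365.25 = 21.684°.
sin δ = sin 23.44° × sin 21.684° = 0.14698, so δ = +8.452°.
cos H₀ = −tan(+50.1°) tan(+8.452°) = -0.1777, H₀ = 1.7495 rad.
Bracket: H₀ sin φ sin δ + cos φ cos δ sin H₀ = 1.7495×0.76717×0.14698 + 0.64145×0.98914×0.98408 = 0.197271 + 0.624383 = 0.821654.
Q̄ = (S₀/π) × [bracket] = (1361/π) × 0.821654 = 356.0 W/m².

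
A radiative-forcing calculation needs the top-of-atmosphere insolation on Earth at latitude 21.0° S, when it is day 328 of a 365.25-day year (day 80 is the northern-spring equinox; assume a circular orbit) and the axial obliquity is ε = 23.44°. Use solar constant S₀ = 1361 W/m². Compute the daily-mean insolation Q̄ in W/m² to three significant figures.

Solar longitude: λ_s = 360° × (328 − 80)/365.25 = 244.435°.
sin δ = sin 23.44° × sin 244.435° = -0.35884, so δ = -21.029°.
cos H₀ = −tan(-21.0°) tan(-21.029°) = -0.1476, H₀ = 1.7189 rad.
Bracket: H₀ sin φ sin δ + cos φ cos δ sin H₀ = 1.7189×-0.35837×-0.35884 + 0.93358×0.93340×0.98905 = 0.221046 + 0.861862 = 1.082908.
Q̄ = (S₀/π) × [bracket] = (1361/π) × 1.082908 = 469.1 W/m².

Q̄ ≈ 469 W/m²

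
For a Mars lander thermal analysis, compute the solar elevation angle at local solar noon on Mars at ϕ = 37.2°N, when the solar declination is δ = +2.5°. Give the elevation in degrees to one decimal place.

55.3°

At local noon the hour angle is zero, so the zenith angle equals |ϕ − δ| = |+37.2° − (+2.500°)| = 34.700°.
Elevation = 90° − 34.700° = 55.3°.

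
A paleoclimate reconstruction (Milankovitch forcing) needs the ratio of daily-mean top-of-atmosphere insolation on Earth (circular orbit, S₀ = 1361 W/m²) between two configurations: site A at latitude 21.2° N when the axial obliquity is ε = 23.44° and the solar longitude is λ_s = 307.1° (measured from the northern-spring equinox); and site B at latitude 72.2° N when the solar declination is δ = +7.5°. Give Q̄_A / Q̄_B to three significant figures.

— Configuration A (φ=+21.2°):
Solar declination: sin δ = sin ε · sin λ_s = sin 23.44° × sin 307.1° = -0.31727, so δ = -18.498°.
cos H₀ = −tan(+21.2°) tan(-18.498°) = 0.1298, H₀ = 1.4407 rad.
Bracket: H₀ sin φ sin δ + cos φ cos δ sin H₀ = 1.4407×0.36162×-0.31727 + 0.93232×0.94834×0.99154 = -0.165293 + 0.876676 = 0.711383.
Q̄ = (S₀/π) × [bracket] = (1361/π) × 0.711383 = 308.19 W/m².
— Configuration B (φ=+72.2°):
cos H₀ = −tan(+72.2°) tan(+7.500°) = -0.4100, H₀ = 1.9933 rad.
Bracket: H₀ sin φ sin δ + cos φ cos δ sin H₀ = 1.9933×0.95213×0.13053 + 0.30570×0.99144×0.91206 = 0.247730 + 0.276430 = 0.524160.
Q̄ = (S₀/π) × [bracket] = (1361/π) × 0.524160 = 227.08 W/m².
Ratio Q̄_A / Q̄_B = 308.19 / 227.08 = 1.357.

Q̄_A / Q̄_B ≈ 1.36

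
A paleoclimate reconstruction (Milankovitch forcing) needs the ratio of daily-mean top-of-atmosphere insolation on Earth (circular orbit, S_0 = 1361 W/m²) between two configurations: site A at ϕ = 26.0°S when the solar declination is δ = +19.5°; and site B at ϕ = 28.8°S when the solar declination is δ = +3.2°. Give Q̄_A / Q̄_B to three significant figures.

— Configuration A (ϕ=-26.0°):
cos h₀ = −tan(-26.0°) tan(+19.500°) = 0.1727, h₀ = 1.3972 rad.
Bracket: h₀ sin ϕ sin δ + cos ϕ cos δ sin h₀ = 1.3972×-0.43837×0.33381 + 0.89879×0.94264×0.98497 = -0.204455 + 0.834501 = 0.630046.
Q̄ = (S_0/π) × [bracket] = (1361/π) × 0.630046 = 272.95 W/m².
— Configuration B (ϕ=-28.8°):
cos h₀ = −tan(-28.8°) tan(+3.200°) = 0.0307, h₀ = 1.5401 rad.
Bracket: h₀ sin ϕ sin δ + cos ϕ cos δ sin h₀ = 1.5401×-0.48175×0.05582 + 0.87631×0.99844×0.99953 = -0.041415 + 0.874532 = 0.833117.
Q̄ = (S_0/π) × [bracket] = (1361/π) × 0.833117 = 360.92 W/m².
Ratio Q̄_A / Q̄_B = 272.95 / 360.92 = 0.7563.

Q̄_A / Q̄_B ≈ 0.756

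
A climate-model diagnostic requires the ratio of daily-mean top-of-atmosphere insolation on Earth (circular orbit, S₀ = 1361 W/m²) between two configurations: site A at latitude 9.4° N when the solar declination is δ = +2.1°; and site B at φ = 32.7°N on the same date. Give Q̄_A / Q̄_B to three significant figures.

— Configuration A (φ=+9.4°):
cos H₀ = −tan(+9.4°) tan(+2.100°) = -0.0061, H₀ = 1.5769 rad.
Bracket: H₀ sin φ sin δ + cos φ cos δ sin H₀ = 1.5769×0.16333×0.03664 + 0.98657×0.99933×0.99998 = 0.009437 + 0.985889 = 0.995326.
Q̄ = (S₀/π) × [bracket] = (1361/π) × 0.995326 = 431.19 W/m².
— Configuration B (φ=+32.7°):
cos H₀ = −tan(+32.7°) tan(+2.100°) = -0.0235, H₀ = 1.5943 rad.
Bracket: H₀ sin φ sin δ + cos φ cos δ sin H₀ = 1.5943×0.54024×0.03664 + 0.84151×0.99933×0.99972 = 0.031558 + 0.840711 = 0.872269.
Q̄ = (S₀/π) × [bracket] = (1361/π) × 0.872269 = 377.88 W/m².
Ratio Q̄_A / Q̄_B = 431.19 / 377.88 = 1.141.

Q̄_A / Q̄_B ≈ 1.14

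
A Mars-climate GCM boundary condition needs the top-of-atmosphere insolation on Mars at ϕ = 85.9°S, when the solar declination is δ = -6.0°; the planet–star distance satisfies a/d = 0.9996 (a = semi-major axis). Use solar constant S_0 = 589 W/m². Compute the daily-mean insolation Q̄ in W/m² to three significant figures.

Q̄ ≈ 61.4 W/m²

cos h₀ = −tan(-85.9°) tan(-6.000°) = -1.4663 ≤ −1 ⇒ polar day, h₀ = π.
Bracket: h₀ sin ϕ sin δ + cos ϕ cos δ sin h₀ = 3.1416×-0.99744×-0.10453 + 0.07150×0.99452×0.00000 = 0.327551 + 0.000000 = 0.327551.
Inverse-square distance factor (a/d)² = 0.9996² = 0.999200.
Q̄ = (S_0/π) × 0.999200 × [bracket] = (589/π) × 0.999200 × 0.327551 = 61.36 W/m².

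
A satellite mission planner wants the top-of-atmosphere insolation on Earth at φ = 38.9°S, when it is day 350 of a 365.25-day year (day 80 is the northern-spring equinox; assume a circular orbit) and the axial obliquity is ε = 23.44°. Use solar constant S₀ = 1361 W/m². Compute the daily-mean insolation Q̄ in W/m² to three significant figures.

Q̄ ≈ 498 W/m²

Solar longitude: λ_s = 360° × (350 − 80)/365.25 = 266.119°.
sin δ = sin 23.44° × sin 266.119° = -0.39688, so δ = -23.383°.
cos H₀ = −tan(-38.9°) tan(-23.383°) = -0.3489, H₀ = 1.9272 rad.
Bracket: H₀ sin φ sin δ + cos φ cos δ sin H₀ = 1.9272×-0.62796×-0.39688 + 0.77824×0.91787×0.93716 = 0.480306 + 0.669435 = 1.149741.
Q̄ = (S₀/π) × [bracket] = (1361/π) × 1.149741 = 498.1 W/m².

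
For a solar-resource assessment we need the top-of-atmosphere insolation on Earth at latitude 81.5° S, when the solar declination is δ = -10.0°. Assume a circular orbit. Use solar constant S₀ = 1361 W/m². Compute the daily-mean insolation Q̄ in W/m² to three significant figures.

cos H₀ = −tan(-81.5°) tan(-10.000°) = -1.1798 ≤ −1 ⇒ polar day, H₀ = π.
Bracket: H₀ sin φ sin δ + cos φ cos δ sin H₀ = 3.1416×-0.98902×-0.17365 + 0.14781×0.98481×0.00000 = 0.539549 + 0.000000 = 0.539549.
Q̄ = (S₀/π) × [bracket] = (1361/π) × 0.539549 = 233.7 W/m².

Q̄ ≈ 234 W/m²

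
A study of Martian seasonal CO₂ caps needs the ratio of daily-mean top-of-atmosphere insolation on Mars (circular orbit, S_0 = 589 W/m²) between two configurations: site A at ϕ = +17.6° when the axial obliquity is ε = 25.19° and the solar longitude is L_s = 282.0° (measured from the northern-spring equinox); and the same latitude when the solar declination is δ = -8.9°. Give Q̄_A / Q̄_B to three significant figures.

— Configuration A (ϕ=+17.6°):
Solar declination: sin δ = sin ε · sin L_s = sin 25.19° × sin 282.0° = -0.41632, so δ = -24.603°.
cos h₀ = −tan(+17.6°) tan(-24.603°) = 0.1453, h₀ = 1.4250 rad.
Bracket: h₀ sin ϕ sin δ + cos ϕ cos δ sin h₀ = 1.4250×0.30237×-0.41632 + 0.95319×0.90922×0.98939 = -0.179383 + 0.857464 = 0.678081.
Q̄ = (S_0/π) × [bracket] = (589/π) × 0.678081 = 127.13 W/m².
— Configuration B (ϕ=+17.6°):
cos h₀ = −tan(+17.6°) tan(-8.900°) = 0.0497, h₀ = 1.5211 rad.
Bracket: h₀ sin ϕ sin δ + cos ϕ cos δ sin h₀ = 1.5211×0.30237×-0.15471 + 0.95319×0.98796×0.99877 = -0.071157 + 0.940555 = 0.869398.
Q̄ = (S_0/π) × [bracket] = (589/π) × 0.869398 = 163.00 W/m².
Ratio Q̄_A / Q̄_B = 127.13 / 163.00 = 0.7799.

Q̄_A / Q̄_B ≈ 0.780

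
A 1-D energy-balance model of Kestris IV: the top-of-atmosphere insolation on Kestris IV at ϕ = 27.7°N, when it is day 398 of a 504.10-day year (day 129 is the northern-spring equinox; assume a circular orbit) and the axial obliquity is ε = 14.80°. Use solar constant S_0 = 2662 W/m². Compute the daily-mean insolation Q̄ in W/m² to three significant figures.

Solar longitude: L_s = 360° × (398 − 129)/504.10 = 192.105°.
sin δ = sin 14.80° × sin 192.105° = -0.05357, so δ = -3.071°.
cos h₀ = −tan(+27.7°) tan(-3.071°) = 0.0282, h₀ = 1.5426 rad.
Bracket: h₀ sin ϕ sin δ + cos ϕ cos δ sin h₀ = 1.5426×0.46484×-0.05357 + 0.88539×0.99856×0.99960 = -0.038413 + 0.883761 = 0.845348.
Q̄ = (S_0/π) × [bracket] = (2662/π) × 0.845348 = 716.3 W/m².

Q̄ ≈ 716 W/m²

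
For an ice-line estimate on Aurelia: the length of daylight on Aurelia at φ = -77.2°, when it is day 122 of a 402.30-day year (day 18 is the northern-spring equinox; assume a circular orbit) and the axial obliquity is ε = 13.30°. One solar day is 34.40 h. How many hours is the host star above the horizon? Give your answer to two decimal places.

Solar longitude: λ_s = 360° × (122 − 18)/402.30 = 93.065°.
sin δ = sin 13.30° × sin 93.065° = 0.22972, so δ = +13.281°.
cos H₀ = −tan φ · tan δ = 1.0389 ≥ 1, so the host star never rises (polar night) and H₀ = 0.
Daylight = 2H₀/(2π) × 34.40 h = (0.0000/π) × 34.40 = 0.00 h.

0.00 h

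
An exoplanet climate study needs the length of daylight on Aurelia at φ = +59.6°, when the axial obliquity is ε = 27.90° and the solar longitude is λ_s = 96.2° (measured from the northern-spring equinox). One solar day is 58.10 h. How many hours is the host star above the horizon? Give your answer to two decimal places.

49.58 h

Solar declination: sin δ = sin ε · sin λ_s = sin 27.90° × sin 96.2° = 0.46519, so δ = +27.723°.
cos H₀ = −tan φ · tan δ = −tan(+59.6°) × tan(+27.723°) = -0.8957, so H₀ = 2.6809 rad = 153.60°.
Daylight = 2H₀/(2π) × 58.10 h = (2.6809/π) × 58.10 = 49.58 h.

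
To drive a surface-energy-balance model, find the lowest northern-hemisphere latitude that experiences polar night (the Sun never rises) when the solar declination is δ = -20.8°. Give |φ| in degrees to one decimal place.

|φ| = 69.2°

Polar night requires cos H₀ = −tan φ tan δ ≥ 1, i.e. tan φ tan δ ≤ −1.
The boundary is |tan φ| · |tan δ| = 1, so |φ| = 90° − |δ| = 90° − 20.8° = 69.2° in the northern hemisphere.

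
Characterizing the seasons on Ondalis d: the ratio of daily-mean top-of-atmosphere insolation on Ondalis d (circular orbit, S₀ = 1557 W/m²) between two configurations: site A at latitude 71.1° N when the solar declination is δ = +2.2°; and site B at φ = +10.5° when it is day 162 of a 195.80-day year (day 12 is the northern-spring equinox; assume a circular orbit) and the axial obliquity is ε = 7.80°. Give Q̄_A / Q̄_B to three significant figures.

Q̄_A / Q̄_B ≈ 0.409

— Configuration A (φ=+71.1°):
cos H₀ = −tan(+71.1°) tan(+2.200°) = -0.1122, H₀ = 1.6832 rad.
Bracket: H₀ sin φ sin δ + cos φ cos δ sin H₀ = 1.6832×0.94609×0.03839 + 0.32392×0.99926×0.99369 = 0.061134 + 0.321638 = 0.382772.
Q̄ = (S₀/π) × [bracket] = (1557/π) × 0.382772 = 189.71 W/m².
— Configuration B (φ=+10.5°):
Solar longitude: λ_s = 360° × (162 − 12)/195.80 = 275.792°.
sin δ = sin 7.80° × sin 275.792° = -0.13502, so δ = -7.760°.
cos H₀ = −tan(+10.5°) tan(-7.760°) = 0.0253, H₀ = 1.5455 rad.
Bracket: H₀ sin φ sin δ + cos φ cos δ sin H₀ = 1.5455×0.18224×-0.13502 + 0.98325×0.99084×0.99968 = -0.038029 + 0.973932 = 0.935903.
Q̄ = (S₀/π) × [bracket] = (1557/π) × 0.935903 = 463.84 W/m².
Ratio Q̄_A / Q̄_B = 189.71 / 463.84 = 0.4090.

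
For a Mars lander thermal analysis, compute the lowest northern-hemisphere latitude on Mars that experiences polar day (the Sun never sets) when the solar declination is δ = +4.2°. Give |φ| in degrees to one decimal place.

Polar day requires cos H₀ = −tan φ tan δ ≤ −1, i.e. tan φ tan δ ≥ 1.
The boundary is |tan φ| · |tan δ| = 1, so |φ| = 90° − |δ| = 90° − 4.2° = 85.8° in the northern hemisphere.

|φ| = 85.8°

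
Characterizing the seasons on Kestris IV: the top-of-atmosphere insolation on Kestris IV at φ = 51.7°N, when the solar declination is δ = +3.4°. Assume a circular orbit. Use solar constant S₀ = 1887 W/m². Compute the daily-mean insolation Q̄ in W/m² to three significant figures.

cos H₀ = −tan(+51.7°) tan(+3.400°) = -0.0752, H₀ = 1.6461 rad.
Bracket: H₀ sin φ sin δ + cos φ cos δ sin H₀ = 1.6461×0.78478×0.05931 + 0.61978×0.99824×0.99717 = 0.076618 + 0.616938 = 0.693556.
Q̄ = (S₀/π) × [bracket] = (1887/π) × 0.693556 = 416.6 W/m².

Q̄ ≈ 417 W/m²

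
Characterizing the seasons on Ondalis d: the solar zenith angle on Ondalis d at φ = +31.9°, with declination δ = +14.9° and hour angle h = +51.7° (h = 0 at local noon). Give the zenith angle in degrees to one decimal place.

cos θ_z = sin φ sin δ + cos φ cos δ cos h = 0.135879 + 0.508483 = 0.644362.
θ_z = arccos(0.644362) = 49.9°.

θ_z = 49.9°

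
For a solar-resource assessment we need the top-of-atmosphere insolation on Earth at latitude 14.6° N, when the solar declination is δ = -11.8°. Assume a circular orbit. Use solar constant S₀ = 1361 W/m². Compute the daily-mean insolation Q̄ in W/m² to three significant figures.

Q̄ ≈ 376 W/m²

cos H₀ = −tan(+14.6°) tan(-11.800°) = 0.0544, H₀ = 1.5164 rad.
Bracket: H₀ sin φ sin δ + cos φ cos δ sin H₀ = 1.5164×0.25207×-0.20450 + 0.96771×0.97887×0.99852 = -0.078168 + 0.945860 = 0.867692.
Q̄ = (S₀/π) × [bracket] = (1361/π) × 0.867692 = 375.9 W/m².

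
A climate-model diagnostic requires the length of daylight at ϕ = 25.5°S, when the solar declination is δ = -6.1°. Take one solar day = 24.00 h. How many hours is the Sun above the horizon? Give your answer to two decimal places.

12.39 h

cos h₀ = −tan ϕ · tan δ = −tan(-25.5°) × tan(-6.100°) = -0.0510, so h₀ = 1.6218 rad = 92.92°.
Daylight = 2h₀/(2π) × 24.00 h = (1.6218/π) × 24.00 = 12.39 h.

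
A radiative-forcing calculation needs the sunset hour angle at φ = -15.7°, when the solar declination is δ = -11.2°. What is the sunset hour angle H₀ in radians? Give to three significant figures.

H₀ = 1.63 rad

cos H₀ = −tan φ · tan δ = −tan(-15.7°) × tan(-11.200°) = -0.0557, so H₀ = 1.6265 rad = 93.19°.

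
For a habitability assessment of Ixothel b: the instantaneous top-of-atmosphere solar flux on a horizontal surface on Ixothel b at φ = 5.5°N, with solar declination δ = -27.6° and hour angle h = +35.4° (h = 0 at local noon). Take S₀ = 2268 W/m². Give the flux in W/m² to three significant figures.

cos θ_z = sin φ sin δ + cos φ cos δ cos h = -0.044405 + 0.719044 = 0.674639.
Flux = S₀ · cos θ_z = 2268 × 0.674639 = 1530 W/m².

1.53e+03 W/m²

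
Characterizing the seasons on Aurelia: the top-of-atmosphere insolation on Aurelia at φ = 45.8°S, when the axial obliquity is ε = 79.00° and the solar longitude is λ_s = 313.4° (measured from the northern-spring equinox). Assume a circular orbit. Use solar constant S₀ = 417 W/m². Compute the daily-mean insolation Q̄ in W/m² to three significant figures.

Solar declination: sin δ = sin ε · sin λ_s = sin 79.00° × sin 313.4° = -0.71323, so δ = -45.498°.
cos H₀ = −tan(-45.8°) tan(-45.498°) = -1.0464 ≤ −1 ⇒ polar day, H₀ = π.
Bracket: H₀ sin φ sin δ + cos φ cos δ sin H₀ = 3.1416×-0.71691×-0.71323 + 0.69717×0.70093×0.00000 = 1.606368 + 0.000000 = 1.606368.
Q̄ = (S₀/π) × [bracket] = (417/π) × 1.606368 = 213.2 W/m².

Q̄ ≈ 213 W/m²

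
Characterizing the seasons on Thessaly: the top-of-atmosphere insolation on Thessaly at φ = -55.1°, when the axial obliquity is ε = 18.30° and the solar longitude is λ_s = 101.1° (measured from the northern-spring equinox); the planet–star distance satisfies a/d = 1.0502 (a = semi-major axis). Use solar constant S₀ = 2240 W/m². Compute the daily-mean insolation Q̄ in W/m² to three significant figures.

Q̄ ≈ 163 W/m²

Solar declination: sin δ = sin ε · sin λ_s = sin 18.30° × sin 101.1° = 0.30812, so δ = +17.946°.
cos H₀ = −tan(-55.1°) tan(+17.946°) = 0.4643, H₀ = 1.0880 rad.
Bracket: H₀ sin φ sin δ + cos φ cos δ sin H₀ = 1.0880×-0.82015×0.30812 + 0.57215×0.95135×0.88570 = -0.274943 + 0.482100 = 0.207157.
Inverse-square distance factor (a/d)² = 1.0502² = 1.102920.
Q̄ = (S₀/π) × 1.102920 × [bracket] = (2240/π) × 1.102920 × 0.207157 = 162.9 W/m².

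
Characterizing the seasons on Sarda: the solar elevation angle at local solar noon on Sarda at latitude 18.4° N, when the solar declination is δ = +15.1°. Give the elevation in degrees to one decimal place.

86.7°

At local noon the hour angle is zero, so the zenith angle equals |φ − δ| = |+18.4° − (+15.100°)| = 3.300°.
Elevation = 90° − 3.300° = 86.7°.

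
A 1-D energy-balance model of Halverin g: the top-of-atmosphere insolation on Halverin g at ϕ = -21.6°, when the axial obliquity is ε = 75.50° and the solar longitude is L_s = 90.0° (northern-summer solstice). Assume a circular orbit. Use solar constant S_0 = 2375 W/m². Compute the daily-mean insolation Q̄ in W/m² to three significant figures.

Q̄ ≈ 0.00 W/m²

Solar declination: sin δ = sin ε · sin L_s = sin 75.50° × sin 90.0° = 0.96815, so δ = +75.500°.
cos h₀ = −tan(-21.6°) tan(+75.500°) = 1.5309 ≥ 1 ⇒ polar night, h₀ = 0 and Q̄ = 0.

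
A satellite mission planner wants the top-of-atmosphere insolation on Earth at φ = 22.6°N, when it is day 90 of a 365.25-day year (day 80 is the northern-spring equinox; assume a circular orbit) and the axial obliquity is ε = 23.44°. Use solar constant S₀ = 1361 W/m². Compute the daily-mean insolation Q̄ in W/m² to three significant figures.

Solar longitude: λ_s = 360° × (90 − 80)/365.25 = 9.856°.
sin δ = sin 23.44° × sin 9.856° = 0.06809, so δ = +3.904°.
cos H₀ = −tan(+22.6°) tan(+3.904°) = -0.0284, H₀ = 1.5992 rad.
Bracket: H₀ sin φ sin δ + cos φ cos δ sin H₀ = 1.5992×0.38430×0.06809 + 0.92321×0.99768×0.99960 = 0.041846 + 0.920700 = 0.962546.
Q̄ = (S₀/π) × [bracket] = (1361/π) × 0.962546 = 417.0 W/m².

Q̄ ≈ 417 W/m²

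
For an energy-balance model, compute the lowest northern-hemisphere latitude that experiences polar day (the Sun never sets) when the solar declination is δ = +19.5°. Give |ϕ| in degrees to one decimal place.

Polar day requires cos h₀ = −tan ϕ tan δ ≤ −1, i.e. tan ϕ tan δ ≥ 1.
The boundary is |tan ϕ| · |tan δ| = 1, so |ϕ| = 90° − |δ| = 90° − 19.5° = 70.5° in the northern hemisphere.

|ϕ| = 70.5°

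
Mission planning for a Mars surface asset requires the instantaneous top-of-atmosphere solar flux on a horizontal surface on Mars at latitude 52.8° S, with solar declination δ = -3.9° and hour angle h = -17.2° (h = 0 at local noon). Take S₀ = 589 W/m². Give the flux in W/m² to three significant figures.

cos θ_z = sin φ sin δ + cos φ cos δ cos h = 0.054176 + 0.576223 = 0.630399.
Flux = S₀ · cos θ_z = 589 × 0.630399 = 371.3 W/m².

371 W/m²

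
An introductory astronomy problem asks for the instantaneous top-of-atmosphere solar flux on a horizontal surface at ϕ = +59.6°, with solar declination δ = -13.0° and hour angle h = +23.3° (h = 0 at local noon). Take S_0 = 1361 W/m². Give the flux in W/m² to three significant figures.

cos θ_z = sin ϕ sin δ + cos ϕ cos δ cos h = -0.194023 + 0.452853 = 0.258830.
Flux = S_0 · cos θ_z = 1361 × 0.258830 = 352.3 W/m².

352 W/m²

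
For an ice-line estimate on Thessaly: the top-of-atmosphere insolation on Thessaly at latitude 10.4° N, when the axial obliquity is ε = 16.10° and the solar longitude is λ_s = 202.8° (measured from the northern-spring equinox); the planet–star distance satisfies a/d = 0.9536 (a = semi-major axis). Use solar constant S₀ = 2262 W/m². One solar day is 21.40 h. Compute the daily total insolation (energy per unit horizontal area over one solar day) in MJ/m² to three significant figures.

Solar declination: sin δ = sin ε · sin λ_s = sin 16.10° × sin 202.8° = -0.10746, so δ = -6.169°.
cos H₀ = −tan(+10.4°) tan(-6.169°) = 0.0198, H₀ = 1.5510 rad.
Bracket: H₀ sin φ sin δ + cos φ cos δ sin H₀ = 1.5510×0.18052×-0.10746 + 0.98357×0.99421×0.99980 = -0.030087 + 0.977680 = 0.947593.
Inverse-square distance factor (a/d)² = 0.9536² = 0.909353.
Q̄ = (S₀/π) × 0.909353 × [bracket] = (2262/π) × 0.909353 × 0.947593 = 620.44 W/m².
Daily total = Q̄ × 21.40 h × 3600 s/h = 620.44 × 21.40 × 3600 / 10⁶ = 47.80 MJ/m².

47.8 MJ/m²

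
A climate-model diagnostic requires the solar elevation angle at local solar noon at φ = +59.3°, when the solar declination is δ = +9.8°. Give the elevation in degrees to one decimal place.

40.5°

At local noon the hour angle is zero, so the zenith angle equals |φ − δ| = |+59.3° − (+9.800°)| = 49.500°.
Elevation = 90° − 49.500° = 40.5°.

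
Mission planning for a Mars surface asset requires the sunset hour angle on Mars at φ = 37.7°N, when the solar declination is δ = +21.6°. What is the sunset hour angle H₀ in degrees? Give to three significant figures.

H₀ = 108°

cos H₀ = −tan φ · tan δ = −tan(+37.7°) × tan(+21.600°) = -0.3060, so H₀ = 1.8818 rad = 107.82°.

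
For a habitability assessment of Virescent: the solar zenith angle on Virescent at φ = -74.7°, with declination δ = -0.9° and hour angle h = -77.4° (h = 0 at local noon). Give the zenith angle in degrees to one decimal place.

cos θ_z = sin φ sin δ + cos φ cos δ cos h = 0.015151 + 0.057555 = 0.072706.
θ_z = arccos(0.072706) = 85.8°.

θ_z = 85.8°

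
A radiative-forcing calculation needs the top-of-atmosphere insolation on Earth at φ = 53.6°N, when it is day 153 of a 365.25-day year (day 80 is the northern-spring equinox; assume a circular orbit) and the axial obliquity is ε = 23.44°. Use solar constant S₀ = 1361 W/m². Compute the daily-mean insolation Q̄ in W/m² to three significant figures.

Solar longitude: λ_s = 360° × (153 − 80)/365.25 = 71.951°.
sin δ = sin 23.44° × sin 71.951° = 0.37821, so δ = +22.223°.
cos H₀ = −tan(+53.6°) tan(+22.223°) = -0.5542, H₀ = 2.1582 rad.
Bracket: H₀ sin φ sin δ + cos φ cos δ sin H₀ = 2.1582×0.80489×0.37821 + 0.59342×0.92572×0.83241 = 0.656994 + 0.457277 = 1.114271.
Q̄ = (S₀/π) × [bracket] = (1361/π) × 1.114271 = 482.7 W/m².

Q̄ ≈ 483 W/m²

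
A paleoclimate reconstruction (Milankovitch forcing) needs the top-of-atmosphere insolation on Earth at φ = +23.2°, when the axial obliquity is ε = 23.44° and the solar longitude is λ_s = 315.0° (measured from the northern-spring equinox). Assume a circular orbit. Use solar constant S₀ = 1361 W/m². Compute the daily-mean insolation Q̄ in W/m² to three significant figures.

Q̄ ≈ 310 W/m²

Solar declination: sin δ = sin ε · sin λ_s = sin 23.44° × sin 315.0° = -0.28128, so δ = -16.337°.
cos H₀ = −tan(+23.2°) tan(-16.337°) = 0.1256, H₀ = 1.4448 rad.
Bracket: H₀ sin φ sin δ + cos φ cos δ sin H₀ = 1.4448×0.39394×-0.28128 + 0.91914×0.95963×0.99208 = -0.160095 + 0.875049 = 0.714954.
Q̄ = (S₀/π) × [bracket] = (1361/π) × 0.714954 = 309.7 W/m².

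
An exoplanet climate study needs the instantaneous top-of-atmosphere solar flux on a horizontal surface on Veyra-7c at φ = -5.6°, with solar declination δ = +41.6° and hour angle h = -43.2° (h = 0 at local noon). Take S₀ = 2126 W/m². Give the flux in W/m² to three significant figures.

cos θ_z = sin φ sin δ + cos φ cos δ cos h = -0.064788 + 0.542520 = 0.477732.
Flux = S₀ · cos θ_z = 2126 × 0.477732 = 1016 W/m².

1.02e+03 W/m²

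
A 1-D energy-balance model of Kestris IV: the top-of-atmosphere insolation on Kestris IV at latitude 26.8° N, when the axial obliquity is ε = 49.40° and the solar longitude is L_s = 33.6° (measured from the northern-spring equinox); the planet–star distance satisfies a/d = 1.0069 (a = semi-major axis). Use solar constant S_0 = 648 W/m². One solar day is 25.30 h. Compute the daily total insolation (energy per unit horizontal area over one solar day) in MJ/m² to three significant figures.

21.5 MJ/m²

Solar declination: sin δ = sin ε · sin L_s = sin 49.40° × sin 33.6° = 0.42017, so δ = +24.846°.
cos h₀ = −tan(+26.8°) tan(+24.846°) = -0.2339, h₀ = 1.8069 rad.
Bracket: h₀ sin ϕ sin δ + cos ϕ cos δ sin h₀ = 1.8069×0.45088×0.42017 + 0.89259×0.90744×0.97226 = 0.342310 + 0.787503 = 1.129813.
Inverse-square distance factor (a/d)² = 1.0069² = 1.013848.
Q̄ = (S_0/π) × 1.013848 × [bracket] = (648/π) × 1.013848 × 1.129813 = 236.27 W/m².
Daily total = Q̄ × 25.30 h × 3600 s/h = 236.27 × 25.30 × 3600 / 10⁶ = 21.52 MJ/m².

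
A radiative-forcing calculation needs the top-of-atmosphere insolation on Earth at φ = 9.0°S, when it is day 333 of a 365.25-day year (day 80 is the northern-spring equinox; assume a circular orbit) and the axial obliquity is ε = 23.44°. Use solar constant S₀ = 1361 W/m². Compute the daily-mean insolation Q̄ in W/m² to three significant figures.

Solar longitude: λ_s = 360° × (333 − 80)/365.25 = 249.363°.
sin δ = sin 23.44° × sin 249.363° = -0.37226, so δ = -21.855°.
cos H₀ = −tan(-9.0°) tan(-21.855°) = -0.0635, H₀ = 1.6344 rad.
Bracket: H₀ sin φ sin δ + cos φ cos δ sin H₀ = 1.6344×-0.15643×-0.37226 + 0.98769×0.92813×0.99798 = 0.095175 + 0.914853 = 1.010028.
Q̄ = (S₀/π) × [bracket] = (1361/π) × 1.010028 = 437.6 W/m².

Q̄ ≈ 438 W/m²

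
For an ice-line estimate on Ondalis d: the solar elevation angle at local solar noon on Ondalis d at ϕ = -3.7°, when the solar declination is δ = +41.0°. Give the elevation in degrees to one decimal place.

At local noon the hour angle is zero, so the zenith angle equals |ϕ − δ| = |-3.7° − (+41.000°)| = 44.700°.
Elevation = 90° − 44.700° = 45.3°.

45.3°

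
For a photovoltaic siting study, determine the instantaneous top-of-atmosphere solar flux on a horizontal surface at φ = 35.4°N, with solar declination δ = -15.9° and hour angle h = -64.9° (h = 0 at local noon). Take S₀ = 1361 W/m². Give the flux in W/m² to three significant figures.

237 W/m²

cos θ_z = sin φ sin δ + cos φ cos δ cos h = -0.158699 + 0.332548 = 0.173849.
Flux = S₀ · cos θ_z = 1361 × 0.173849 = 236.6 W/m².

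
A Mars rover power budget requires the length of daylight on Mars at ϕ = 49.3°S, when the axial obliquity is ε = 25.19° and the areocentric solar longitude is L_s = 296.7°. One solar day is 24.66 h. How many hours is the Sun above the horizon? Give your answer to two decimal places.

sin δ = sin 25.19° × sin 296.7° = -0.38024, so δ = -22.348°.
cos h₀ = −tan ϕ · tan δ = −tan(-49.3°) × tan(-22.348°) = -0.4780, so h₀ = 2.0691 rad = 118.55°.
Daylight = 2h₀/(2π) × 24.66 h = (2.0691/π) × 24.66 = 16.24 h.

16.24 h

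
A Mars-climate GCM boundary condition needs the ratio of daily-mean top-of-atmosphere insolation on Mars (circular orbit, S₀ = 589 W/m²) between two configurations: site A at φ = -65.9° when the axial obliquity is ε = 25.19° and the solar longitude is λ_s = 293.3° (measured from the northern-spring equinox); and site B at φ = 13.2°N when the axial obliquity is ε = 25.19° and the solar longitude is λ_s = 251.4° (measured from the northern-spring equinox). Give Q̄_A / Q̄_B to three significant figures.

— Configuration A (φ=-65.9°):
Solar declination: sin δ = sin ε · sin λ_s = sin 25.19° × sin 293.3° = -0.39091, so δ = -23.011°.
cos H₀ = −tan(-65.9°) tan(-23.011°) = -0.9494, H₀ = 2.8222 rad.
Bracket: H₀ sin φ sin δ + cos φ cos δ sin H₀ = 2.8222×-0.91283×-0.39091 + 0.40833×0.92043×0.31395 = 1.007058 + 0.117995 = 1.125053.
Q̄ = (S₀/π) × [bracket] = (589/π) × 1.125053 = 210.93 W/m².
— Configuration B (φ=+13.2°):
Solar declination: sin δ = sin ε · sin λ_s = sin 25.19° × sin 251.4° = -0.40339, so δ = -23.790°.
cos H₀ = −tan(+13.2°) tan(-23.790°) = 0.1034, H₀ = 1.4672 rad.
Bracket: H₀ sin φ sin δ + cos φ cos δ sin H₀ = 1.4672×0.22835×-0.40339 + 0.97358×0.91503×0.99464 = -0.135150 + 0.886080 = 0.750930.
Q̄ = (S₀/π) × [bracket] = (589/π) × 0.750930 = 140.79 W/m².
Ratio Q̄_A / Q̄_B = 210.93 / 140.79 = 1.498.

Q̄_A / Q̄_B ≈ 1.50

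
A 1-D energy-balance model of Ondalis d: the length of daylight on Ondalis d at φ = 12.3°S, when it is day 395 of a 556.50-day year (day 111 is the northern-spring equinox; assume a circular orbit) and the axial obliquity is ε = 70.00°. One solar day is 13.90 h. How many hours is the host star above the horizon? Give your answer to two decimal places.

Solar longitude: λ_s = 360° × (395 − 111)/556.50 = 183.720°.
sin δ = sin 70.00° × sin 183.720° = -0.06096, so δ = -3.495°.
cos H₀ = −tan φ · tan δ = −tan(-12.3°) × tan(-3.495°) = -0.0133, so H₀ = 1.5841 rad = 90.76°.
Daylight = 2H₀/(2π) × 13.90 h = (1.5841/π) × 13.90 = 7.01 h.

7.01 h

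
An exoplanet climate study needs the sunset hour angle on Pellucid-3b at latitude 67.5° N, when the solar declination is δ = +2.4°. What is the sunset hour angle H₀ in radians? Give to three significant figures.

H₀ = 1.67 rad

cos H₀ = −tan φ · tan δ = −tan(+67.5°) × tan(+2.400°) = -0.1012, so H₀ = 1.6722 rad = 95.81°.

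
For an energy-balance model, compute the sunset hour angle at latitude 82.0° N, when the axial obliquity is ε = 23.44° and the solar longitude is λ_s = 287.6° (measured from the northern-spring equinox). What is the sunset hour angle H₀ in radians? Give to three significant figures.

Solar declination: sin δ = sin ε · sin λ_s = sin 23.44° × sin 287.6° = -0.37917, so δ = -22.282°.
cos H₀ = −tan φ · tan δ = 2.9156 ≥ 1, so the Sun never rises (polar night) and H₀ = 0.

H₀ = 0.00 rad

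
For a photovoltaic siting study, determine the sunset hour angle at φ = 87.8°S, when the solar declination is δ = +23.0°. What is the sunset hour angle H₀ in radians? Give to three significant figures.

H₀ = 0.00 rad

cos H₀ = −tan φ · tan δ = 11.0494 ≥ 1, so the Sun never rises (polar night) and H₀ = 0.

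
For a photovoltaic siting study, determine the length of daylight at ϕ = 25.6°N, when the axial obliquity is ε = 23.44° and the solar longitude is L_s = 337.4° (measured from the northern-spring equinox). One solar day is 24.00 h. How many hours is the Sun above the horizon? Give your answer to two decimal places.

Solar declination: sin δ = sin ε · sin L_s = sin 23.44° × sin 337.4° = -0.15287, so δ = -8.793°.
cos h₀ = −tan ϕ · tan δ = −tan(+25.6°) × tan(-8.793°) = 0.0741, so h₀ = 1.4966 rad = 85.75°.
Daylight = 2h₀/(2π) × 24.00 h = (1.4966/π) × 24.00 = 11.43 h.

11.43 h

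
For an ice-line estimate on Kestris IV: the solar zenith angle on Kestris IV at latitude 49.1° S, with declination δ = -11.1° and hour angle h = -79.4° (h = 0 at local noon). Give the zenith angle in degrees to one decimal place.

cos θ_z = sin φ sin δ + cos φ cos δ cos h = 0.145518 + 0.118187 = 0.263705.
θ_z = arccos(0.263705) = 74.7°.

θ_z = 74.7°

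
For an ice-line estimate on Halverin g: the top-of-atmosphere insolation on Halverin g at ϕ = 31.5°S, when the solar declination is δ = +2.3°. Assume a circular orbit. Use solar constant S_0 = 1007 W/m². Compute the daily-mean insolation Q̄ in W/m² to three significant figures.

cos h₀ = −tan(-31.5°) tan(+2.300°) = 0.0246, h₀ = 1.5462 rad.
Bracket: h₀ sin ϕ sin δ + cos ϕ cos δ sin h₀ = 1.5462×-0.52250×0.04013 + 0.85264×0.99919×0.99970 = -0.032421 + 0.851694 = 0.819273.
Q̄ = (S_0/π) × [bracket] = (1007/π) × 0.819273 = 262.6 W/m².

Q̄ ≈ 263 W/m²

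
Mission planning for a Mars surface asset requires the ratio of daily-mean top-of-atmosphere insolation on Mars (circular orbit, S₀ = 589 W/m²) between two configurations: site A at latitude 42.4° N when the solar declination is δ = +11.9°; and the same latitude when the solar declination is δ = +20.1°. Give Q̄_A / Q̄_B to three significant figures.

— Configuration A (φ=+42.4°):
cos H₀ = −tan(+42.4°) tan(+11.900°) = -0.1924, H₀ = 1.7644 rad.
Bracket: H₀ sin φ sin δ + cos φ cos δ sin H₀ = 1.7644×0.67430×0.20620 + 0.73846×0.97851×0.98131 = 0.245323 + 0.709085 = 0.954408.
Q̄ = (S₀/π) × [bracket] = (589/π) × 0.954408 = 178.94 W/m².
— Configuration B (φ=+42.4°):
cos H₀ = −tan(+42.4°) tan(+20.100°) = -0.3342, H₀ = 1.9115 rad.
Bracket: H₀ sin φ sin δ + cos φ cos δ sin H₀ = 1.9115×0.67430×0.34366 + 0.73846×0.93909×0.94252 = 0.442952 + 0.653619 = 1.096571.
Q̄ = (S₀/π) × [bracket] = (589/π) × 1.096571 = 205.59 W/m².
Ratio Q̄_A / Q̄_B = 178.94 / 205.59 = 0.8704.

Q̄_A / Q̄_B ≈ 0.870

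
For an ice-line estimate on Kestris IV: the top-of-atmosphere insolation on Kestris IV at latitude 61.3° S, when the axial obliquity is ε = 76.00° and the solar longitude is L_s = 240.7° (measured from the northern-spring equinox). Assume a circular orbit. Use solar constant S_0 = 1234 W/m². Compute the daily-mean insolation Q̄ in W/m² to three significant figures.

Q̄ ≈ 916 W/m²

Solar declination: sin δ = sin ε · sin L_s = sin 76.00° × sin 240.7° = -0.84617, so δ = -57.797°.
cos h₀ = −tan(-61.3°) tan(-57.797°) = -2.9002 ≤ −1 ⇒ polar day, h₀ = π.
Bracket: h₀ sin ϕ sin δ + cos ϕ cos δ sin h₀ = 3.1416×-0.87715×-0.84617 + 0.48022×0.53292×0.00000 = 2.331752 + 0.000000 = 2.331752.
Q̄ = (S_0/π) × [bracket] = (1234/π) × 2.331752 = 915.9 W/m².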